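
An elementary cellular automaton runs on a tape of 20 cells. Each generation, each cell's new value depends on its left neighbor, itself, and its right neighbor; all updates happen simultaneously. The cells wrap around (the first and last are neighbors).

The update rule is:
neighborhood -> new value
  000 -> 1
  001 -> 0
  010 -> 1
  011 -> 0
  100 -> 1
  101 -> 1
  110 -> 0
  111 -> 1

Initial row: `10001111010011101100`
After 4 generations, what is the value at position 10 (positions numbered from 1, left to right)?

1

11100110111001010010
01010001010101111011
11111101111110110100
01111010111101001110
position 10 holds 1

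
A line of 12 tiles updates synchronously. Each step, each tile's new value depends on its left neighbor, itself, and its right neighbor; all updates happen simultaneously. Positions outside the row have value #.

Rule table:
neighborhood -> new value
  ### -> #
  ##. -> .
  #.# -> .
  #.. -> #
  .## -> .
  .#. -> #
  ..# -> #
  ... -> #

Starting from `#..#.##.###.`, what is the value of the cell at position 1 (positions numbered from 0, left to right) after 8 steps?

#

.###.....#..
..#.########
###..#######
##.##.######
#......#####
.######.####
..####...###
##.##.###.##
position 1 holds #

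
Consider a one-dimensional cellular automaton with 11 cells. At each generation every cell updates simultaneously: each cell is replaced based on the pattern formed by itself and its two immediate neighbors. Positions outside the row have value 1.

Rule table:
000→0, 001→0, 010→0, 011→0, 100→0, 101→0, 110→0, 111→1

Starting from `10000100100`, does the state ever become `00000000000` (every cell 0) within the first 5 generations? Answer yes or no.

yes

00000000000
all cells are 0 at generation 1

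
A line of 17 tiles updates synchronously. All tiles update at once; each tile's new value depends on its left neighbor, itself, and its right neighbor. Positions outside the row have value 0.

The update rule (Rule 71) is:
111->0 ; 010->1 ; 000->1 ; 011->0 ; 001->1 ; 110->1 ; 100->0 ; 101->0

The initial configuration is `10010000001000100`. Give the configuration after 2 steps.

10110111111011101
10010000001000101

10010000001000101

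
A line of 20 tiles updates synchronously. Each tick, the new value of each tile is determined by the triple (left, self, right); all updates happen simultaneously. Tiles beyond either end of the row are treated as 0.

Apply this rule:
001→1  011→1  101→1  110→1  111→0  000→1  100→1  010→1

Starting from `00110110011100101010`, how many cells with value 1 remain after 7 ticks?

19

11111111110111111111
10000000011100000001
11111111110111111111  (repeats tick 1; period 2)
tick 7: 11111111110111111111
count of 1: 19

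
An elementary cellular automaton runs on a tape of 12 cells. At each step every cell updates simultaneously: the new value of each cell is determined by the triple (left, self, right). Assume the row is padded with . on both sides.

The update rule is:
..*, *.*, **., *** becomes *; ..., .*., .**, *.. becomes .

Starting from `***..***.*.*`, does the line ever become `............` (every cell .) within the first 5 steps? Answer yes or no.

.**.*.***.*.
*.**.*.***..
.*.**.*.**..
*.*.**.*.*..
.*.*.**.*...
step 5 is .*.*.**.*..., still not uniform .

no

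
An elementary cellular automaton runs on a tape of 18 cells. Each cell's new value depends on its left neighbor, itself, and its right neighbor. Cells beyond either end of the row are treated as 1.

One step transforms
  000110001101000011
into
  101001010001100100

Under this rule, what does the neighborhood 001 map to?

At position 2 the neighborhood is 001; the next row has 1 there.

1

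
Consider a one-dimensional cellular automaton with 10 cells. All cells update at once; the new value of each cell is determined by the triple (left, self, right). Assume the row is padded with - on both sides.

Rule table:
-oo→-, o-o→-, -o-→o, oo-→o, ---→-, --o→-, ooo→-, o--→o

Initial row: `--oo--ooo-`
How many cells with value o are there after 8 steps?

---oo---oo
----oo---o
-----oo--o
------oo-o
-------o-o
-------o-o  (fixed point — unchanged through step 8)
count of o: 2

2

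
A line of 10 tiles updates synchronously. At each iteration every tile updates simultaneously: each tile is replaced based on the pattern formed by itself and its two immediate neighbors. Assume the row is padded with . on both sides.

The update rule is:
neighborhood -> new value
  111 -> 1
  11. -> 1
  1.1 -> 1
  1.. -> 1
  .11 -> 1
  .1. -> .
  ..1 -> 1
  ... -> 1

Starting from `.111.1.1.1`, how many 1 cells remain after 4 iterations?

9

11111.1.1.
111111.1.1
1111111.1.
11111111.1
count of 1: 9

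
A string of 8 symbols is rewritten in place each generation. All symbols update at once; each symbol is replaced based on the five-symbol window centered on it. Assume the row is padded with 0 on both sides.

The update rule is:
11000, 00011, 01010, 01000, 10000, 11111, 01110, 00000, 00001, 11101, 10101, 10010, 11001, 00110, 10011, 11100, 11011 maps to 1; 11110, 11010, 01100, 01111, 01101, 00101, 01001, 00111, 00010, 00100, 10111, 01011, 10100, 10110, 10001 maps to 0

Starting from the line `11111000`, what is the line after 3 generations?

01111100

generation 1: 00101111
generation 2: 10000001
generation 3: 01111100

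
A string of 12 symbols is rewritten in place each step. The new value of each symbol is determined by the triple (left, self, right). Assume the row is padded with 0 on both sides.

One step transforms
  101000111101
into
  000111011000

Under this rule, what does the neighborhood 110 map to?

At position 9 the neighborhood is 110; the next row has 0 there.

0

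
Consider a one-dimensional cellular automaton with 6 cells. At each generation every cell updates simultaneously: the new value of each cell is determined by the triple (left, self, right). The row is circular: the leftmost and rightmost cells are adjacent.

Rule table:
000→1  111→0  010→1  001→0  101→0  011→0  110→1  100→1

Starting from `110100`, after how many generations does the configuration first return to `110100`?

generation 1: 010110
generation 2: 010011
generation 3: 011001
generation 4: 001101
generation 5: 100101
generation 6: 110100

6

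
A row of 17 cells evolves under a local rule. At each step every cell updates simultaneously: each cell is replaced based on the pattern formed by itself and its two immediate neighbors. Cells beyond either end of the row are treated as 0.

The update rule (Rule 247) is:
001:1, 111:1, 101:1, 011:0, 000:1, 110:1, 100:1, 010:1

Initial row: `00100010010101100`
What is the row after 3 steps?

11111111111110111
01111111111111011
10111111111111101

10111111111111101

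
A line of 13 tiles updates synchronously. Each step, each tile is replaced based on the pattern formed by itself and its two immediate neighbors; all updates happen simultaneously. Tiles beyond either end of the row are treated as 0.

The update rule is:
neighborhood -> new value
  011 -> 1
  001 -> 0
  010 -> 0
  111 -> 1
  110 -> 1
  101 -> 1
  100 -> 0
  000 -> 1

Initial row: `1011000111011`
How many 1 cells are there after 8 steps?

step 1: 0111010111111
step 2: 0111101111111
step 3: 0111111111111
step 4: 0111111111111  (fixed point — unchanged through step 8)
count of 1: 12

12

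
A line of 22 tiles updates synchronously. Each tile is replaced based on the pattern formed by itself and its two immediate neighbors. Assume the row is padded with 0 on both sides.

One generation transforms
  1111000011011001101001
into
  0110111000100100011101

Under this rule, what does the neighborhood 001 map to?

0

At position 7 the neighborhood is 001; the next row has 0 there.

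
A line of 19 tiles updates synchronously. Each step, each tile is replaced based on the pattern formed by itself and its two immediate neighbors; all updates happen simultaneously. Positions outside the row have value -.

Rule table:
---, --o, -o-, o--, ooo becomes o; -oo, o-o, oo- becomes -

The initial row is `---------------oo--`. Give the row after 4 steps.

ooooooooooooooo--oo
-ooooooooooooo-oo--
o-ooooooooooo----oo
o--ooooooooo-oooo--

o--ooooooooo-oooo--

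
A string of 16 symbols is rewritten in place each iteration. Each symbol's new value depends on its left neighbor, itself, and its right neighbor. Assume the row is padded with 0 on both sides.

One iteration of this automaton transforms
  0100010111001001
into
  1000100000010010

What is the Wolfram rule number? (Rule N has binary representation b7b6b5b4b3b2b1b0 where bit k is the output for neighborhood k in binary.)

2

position 8: 111 → 0  (bit 7 = 0)
position 9: 110 → 0  (bit 6 = 0)
position 6: 101 → 0  (bit 5 = 0)
position 2: 100 → 0  (bit 4 = 0)
position 7: 011 → 0  (bit 3 = 0)
position 1: 010 → 0  (bit 2 = 0)
position 0: 001 → 1  (bit 1 = 1)
position 3: 000 → 0  (bit 0 = 0)
bits b7..b0 = 00000010 = 2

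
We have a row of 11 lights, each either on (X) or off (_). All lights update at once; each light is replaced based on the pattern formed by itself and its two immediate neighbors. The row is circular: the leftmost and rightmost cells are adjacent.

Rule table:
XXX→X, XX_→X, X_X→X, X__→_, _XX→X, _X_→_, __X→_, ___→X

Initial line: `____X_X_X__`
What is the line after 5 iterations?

iteration 1: XXX__X_X__X
iteration 2: XXX___X___X
iteration 3: XXX_X___X_X
iteration 4: XXXX__X__XX
iteration 5: XXXX_____XX

XXXX_____XX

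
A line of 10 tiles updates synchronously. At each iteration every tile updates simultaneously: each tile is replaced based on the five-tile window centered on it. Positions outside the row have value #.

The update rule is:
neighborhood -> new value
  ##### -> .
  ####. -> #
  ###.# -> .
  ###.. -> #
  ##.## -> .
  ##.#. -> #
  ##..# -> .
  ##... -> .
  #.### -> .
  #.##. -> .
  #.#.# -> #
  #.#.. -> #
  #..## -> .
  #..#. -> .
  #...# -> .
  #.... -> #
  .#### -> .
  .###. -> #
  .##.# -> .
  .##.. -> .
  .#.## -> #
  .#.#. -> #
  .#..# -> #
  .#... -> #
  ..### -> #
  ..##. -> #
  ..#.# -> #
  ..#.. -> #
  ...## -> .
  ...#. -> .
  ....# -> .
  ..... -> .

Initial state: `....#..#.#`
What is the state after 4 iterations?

###..##...

.#..##.##.
###.#.....
.#.####...
###..##...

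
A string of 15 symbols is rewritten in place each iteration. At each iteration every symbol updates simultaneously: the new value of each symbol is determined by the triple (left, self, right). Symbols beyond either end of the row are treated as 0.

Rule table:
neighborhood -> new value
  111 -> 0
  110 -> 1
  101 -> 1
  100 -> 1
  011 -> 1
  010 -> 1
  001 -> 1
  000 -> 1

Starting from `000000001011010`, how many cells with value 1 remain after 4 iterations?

2

111111111111111
100000000000001
111111111111111  (repeats iteration 1; period 2)
iteration 4: 100000000000001
count of 1: 2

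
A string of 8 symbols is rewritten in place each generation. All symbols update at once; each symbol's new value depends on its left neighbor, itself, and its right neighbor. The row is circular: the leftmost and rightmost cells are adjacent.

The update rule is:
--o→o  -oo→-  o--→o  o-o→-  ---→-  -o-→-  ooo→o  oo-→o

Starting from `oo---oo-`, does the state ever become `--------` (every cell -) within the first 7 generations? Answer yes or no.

no

-oo-o-o-
o-o----o
o--o--o-
-oo-oo--
o-o--oo-
---oo-o-
--o-o--o
generation 7 is --o-o--o, still not uniform -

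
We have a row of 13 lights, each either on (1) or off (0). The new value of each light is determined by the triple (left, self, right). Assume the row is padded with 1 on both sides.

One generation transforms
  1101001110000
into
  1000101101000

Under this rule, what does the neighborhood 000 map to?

0

At position 10 the neighborhood is 000; the next row has 0 there.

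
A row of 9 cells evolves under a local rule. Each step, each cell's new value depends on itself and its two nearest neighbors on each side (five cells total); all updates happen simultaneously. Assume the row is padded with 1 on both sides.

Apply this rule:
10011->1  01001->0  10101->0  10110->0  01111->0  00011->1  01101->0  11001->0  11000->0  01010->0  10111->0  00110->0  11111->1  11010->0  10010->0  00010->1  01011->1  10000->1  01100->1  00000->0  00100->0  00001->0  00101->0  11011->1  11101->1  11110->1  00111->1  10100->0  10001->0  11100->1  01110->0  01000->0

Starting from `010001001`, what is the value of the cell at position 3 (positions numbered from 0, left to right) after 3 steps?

step 1: 000010011
step 2: 010100110
step 3: 000001001
position 3 holds 0

0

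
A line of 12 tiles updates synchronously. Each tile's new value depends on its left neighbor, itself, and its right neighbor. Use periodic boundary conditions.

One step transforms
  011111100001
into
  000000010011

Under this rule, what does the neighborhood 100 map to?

At position 7 the neighborhood is 100; the next row has 1 there.

1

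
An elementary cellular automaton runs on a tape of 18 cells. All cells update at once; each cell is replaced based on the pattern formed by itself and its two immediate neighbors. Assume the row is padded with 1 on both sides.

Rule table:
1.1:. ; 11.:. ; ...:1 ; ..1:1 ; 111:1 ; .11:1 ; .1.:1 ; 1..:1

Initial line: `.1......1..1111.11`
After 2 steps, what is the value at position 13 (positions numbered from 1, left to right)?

.1111111111111..11
.111111111111.1111
position 13 holds 1

1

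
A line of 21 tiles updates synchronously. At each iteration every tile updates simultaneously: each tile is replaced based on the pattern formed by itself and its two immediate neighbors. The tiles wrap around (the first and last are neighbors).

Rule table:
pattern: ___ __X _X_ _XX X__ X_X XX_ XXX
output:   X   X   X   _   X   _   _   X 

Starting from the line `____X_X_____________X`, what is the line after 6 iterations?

XXXXX_XXXXXXXXXXXXXXX
XXXX___XXXXXXXXXXXXXX
XXX_XXX_XXXXXXXXXXXXX
XX___X___XXXXXXXXXXXX
X_XXXXXXX_XXXXXXXXXXX
___XXXXX___XXXXXXXXXX

___XXXXX___XXXXXXXXXX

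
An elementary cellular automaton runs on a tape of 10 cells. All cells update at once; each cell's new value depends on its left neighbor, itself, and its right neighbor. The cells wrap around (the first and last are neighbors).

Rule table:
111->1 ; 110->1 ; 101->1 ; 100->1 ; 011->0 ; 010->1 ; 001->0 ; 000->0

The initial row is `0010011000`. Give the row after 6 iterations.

0110000110

0011001100
0001100110
0000110011
1000011001
1100001100
0110000110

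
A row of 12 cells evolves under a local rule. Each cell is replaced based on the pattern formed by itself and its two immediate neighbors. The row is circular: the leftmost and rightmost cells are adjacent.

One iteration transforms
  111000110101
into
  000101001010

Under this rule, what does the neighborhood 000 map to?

0

At position 4 the neighborhood is 000; the next row has 0 there.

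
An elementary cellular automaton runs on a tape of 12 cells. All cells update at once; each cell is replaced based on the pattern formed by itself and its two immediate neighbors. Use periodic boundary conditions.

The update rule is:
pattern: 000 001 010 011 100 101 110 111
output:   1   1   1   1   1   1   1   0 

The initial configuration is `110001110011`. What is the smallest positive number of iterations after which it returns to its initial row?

011111011110
110001110011

2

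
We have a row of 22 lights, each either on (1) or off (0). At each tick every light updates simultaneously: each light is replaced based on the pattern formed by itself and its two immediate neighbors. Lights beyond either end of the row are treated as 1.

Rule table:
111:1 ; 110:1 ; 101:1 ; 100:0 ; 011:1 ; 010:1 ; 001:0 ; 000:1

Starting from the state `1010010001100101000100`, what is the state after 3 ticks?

1110011111100111111100

1110010101100111010100
1110011111100111111100
1110011111100111111100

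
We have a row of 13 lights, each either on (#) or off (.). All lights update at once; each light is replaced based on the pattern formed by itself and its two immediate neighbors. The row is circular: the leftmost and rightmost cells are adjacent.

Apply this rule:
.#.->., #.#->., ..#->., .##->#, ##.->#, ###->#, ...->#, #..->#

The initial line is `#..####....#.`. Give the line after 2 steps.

...##########

.#.#######...
...##########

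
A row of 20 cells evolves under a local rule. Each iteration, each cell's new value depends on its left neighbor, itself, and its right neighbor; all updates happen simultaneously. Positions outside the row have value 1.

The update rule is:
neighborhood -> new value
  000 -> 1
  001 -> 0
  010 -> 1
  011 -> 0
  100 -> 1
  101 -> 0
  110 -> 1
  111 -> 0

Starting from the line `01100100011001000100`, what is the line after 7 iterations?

11001101110110101010

00110111001101110110
10010001100100010010
11011100110111011010
01000110010001001010
01110011011101101010
00011001000100101010
11001101110110101010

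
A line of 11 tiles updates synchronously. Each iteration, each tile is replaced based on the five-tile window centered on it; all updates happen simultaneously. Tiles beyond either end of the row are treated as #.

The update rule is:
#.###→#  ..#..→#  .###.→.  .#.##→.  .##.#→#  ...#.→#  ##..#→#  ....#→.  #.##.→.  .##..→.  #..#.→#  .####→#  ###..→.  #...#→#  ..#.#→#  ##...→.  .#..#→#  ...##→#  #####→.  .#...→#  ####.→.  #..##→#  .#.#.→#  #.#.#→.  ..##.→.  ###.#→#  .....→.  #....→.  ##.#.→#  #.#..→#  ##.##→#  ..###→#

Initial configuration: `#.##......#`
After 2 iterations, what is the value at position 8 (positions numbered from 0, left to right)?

##.......##
........###
position 8 holds #

#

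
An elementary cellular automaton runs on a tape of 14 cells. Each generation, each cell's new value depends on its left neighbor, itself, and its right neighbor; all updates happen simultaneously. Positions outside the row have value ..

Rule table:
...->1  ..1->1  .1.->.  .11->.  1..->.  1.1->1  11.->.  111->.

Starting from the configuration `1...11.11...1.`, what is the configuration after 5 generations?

..11..1...11..
11...1..11...1
...11..1...11.
111...1..11...
....11..1...11

....11..1...11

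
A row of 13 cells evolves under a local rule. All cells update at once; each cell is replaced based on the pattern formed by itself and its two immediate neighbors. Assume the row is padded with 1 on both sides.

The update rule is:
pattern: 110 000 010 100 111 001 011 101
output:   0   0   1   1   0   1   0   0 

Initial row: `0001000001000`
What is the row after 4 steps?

0101000001010

1011100011101
0000010100000
1000110110001
0101000001010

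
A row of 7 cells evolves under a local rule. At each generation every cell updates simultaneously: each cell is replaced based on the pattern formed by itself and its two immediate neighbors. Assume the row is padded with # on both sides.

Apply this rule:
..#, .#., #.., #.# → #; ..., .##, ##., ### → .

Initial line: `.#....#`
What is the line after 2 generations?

...####

###..#.
...####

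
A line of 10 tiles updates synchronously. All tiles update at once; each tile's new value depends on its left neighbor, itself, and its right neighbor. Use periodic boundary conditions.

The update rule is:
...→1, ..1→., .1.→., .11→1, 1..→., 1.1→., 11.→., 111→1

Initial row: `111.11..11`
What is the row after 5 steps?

1.1.......

11..1...11
1.....1.11
..111...11
..11..1.1.
1.1.......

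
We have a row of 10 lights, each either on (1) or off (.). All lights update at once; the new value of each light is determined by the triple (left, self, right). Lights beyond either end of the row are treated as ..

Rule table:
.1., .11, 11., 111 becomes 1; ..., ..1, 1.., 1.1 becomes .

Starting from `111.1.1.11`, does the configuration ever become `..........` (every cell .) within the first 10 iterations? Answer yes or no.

111.1.1.11  (fixed point — unchanged through iteration 10)
iteration 10 is 111.1.1.11, still not uniform .

no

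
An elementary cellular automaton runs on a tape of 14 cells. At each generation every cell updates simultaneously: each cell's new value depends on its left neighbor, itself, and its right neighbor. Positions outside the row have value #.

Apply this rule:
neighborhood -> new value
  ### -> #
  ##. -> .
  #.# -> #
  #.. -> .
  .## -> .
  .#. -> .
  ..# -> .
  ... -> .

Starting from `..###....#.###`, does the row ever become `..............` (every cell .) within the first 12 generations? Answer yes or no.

...#......#.##
...........#.#
............#.
.............#
..............
all cells are . at generation 5

yes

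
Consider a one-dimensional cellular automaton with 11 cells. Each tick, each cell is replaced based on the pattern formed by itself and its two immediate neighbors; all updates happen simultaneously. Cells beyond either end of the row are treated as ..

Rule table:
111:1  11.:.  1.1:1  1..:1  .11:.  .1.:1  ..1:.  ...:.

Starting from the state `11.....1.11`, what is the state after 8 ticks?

..1....11..
..11.....1.
....1....11
....11.....
......1....
......11...
........1..
........11.

........11.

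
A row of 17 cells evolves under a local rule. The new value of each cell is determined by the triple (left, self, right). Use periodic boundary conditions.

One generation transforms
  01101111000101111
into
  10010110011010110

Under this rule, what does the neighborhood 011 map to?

0

At position 1 the neighborhood is 011; the next row has 0 there.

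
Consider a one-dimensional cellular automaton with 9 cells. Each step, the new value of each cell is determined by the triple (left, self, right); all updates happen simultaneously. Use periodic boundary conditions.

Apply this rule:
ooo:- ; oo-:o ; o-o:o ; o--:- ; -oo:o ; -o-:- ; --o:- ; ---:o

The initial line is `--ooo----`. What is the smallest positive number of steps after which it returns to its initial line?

14

step 1: o-o-o-ooo
step 2: oo-o-oo--
step 3: ooo-ooo--
step 4: o-ooo-o--
step 5: -oo-oo---
step 6: -ooooo-oo
step 7: oo---oooo
step 8: -o-o-o---
step 9: --o-o--oo
step 10: ---o---oo
step 11: -o---o-oo
step 12: o--o--ooo
step 13: o-----o--
step 14: --ooo----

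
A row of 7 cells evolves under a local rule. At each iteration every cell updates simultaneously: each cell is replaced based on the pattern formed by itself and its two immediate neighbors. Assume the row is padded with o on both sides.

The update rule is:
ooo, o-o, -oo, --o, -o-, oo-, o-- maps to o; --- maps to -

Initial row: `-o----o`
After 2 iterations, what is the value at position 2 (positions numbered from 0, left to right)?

iteration 1: ooo--oo
iteration 2: ooooooo
position 2 holds o

o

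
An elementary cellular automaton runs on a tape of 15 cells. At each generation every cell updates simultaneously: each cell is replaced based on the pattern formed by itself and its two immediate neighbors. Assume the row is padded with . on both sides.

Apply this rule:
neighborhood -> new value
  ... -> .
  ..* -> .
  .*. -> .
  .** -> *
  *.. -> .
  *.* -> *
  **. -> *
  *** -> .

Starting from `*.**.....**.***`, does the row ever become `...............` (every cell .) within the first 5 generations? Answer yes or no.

no

generation 1: .***.....****.*
generation 2: .*.*.....*..**.
generation 3: ..*.........**.
generation 4: ............**.
generation 5: ............**.
generation 5 is ............**., still not uniform .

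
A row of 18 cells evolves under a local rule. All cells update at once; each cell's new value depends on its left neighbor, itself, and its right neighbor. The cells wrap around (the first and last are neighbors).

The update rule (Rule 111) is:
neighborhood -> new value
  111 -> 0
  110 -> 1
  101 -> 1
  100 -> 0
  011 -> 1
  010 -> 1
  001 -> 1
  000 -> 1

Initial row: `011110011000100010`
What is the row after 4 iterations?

110010111011101110
110111101110111011
011100111011101110
110101101110111010

110101101110111010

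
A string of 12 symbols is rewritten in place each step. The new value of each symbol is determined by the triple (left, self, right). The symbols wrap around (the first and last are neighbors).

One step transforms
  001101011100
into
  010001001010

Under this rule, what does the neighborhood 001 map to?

At position 1 the neighborhood is 001; the next row has 1 there.

1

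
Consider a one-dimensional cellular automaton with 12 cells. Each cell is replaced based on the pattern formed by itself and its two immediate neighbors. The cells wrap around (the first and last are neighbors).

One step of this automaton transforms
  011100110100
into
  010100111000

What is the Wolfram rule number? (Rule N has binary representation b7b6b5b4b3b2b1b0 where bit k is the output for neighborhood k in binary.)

104

position 2: 111 → 0  (bit 7 = 0)
position 3: 110 → 1  (bit 6 = 1)
position 8: 101 → 1  (bit 5 = 1)
position 4: 100 → 0  (bit 4 = 0)
position 1: 011 → 1  (bit 3 = 1)
position 9: 010 → 0  (bit 2 = 0)
position 0: 001 → 0  (bit 1 = 0)
position 11: 000 → 0  (bit 0 = 0)
bits b7..b0 = 01101000 = 104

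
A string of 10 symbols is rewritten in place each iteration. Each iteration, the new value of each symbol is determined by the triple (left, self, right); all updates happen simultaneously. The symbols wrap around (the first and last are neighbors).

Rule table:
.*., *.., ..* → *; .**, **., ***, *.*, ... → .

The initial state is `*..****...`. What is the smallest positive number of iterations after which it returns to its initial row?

iteration 1: ***....*.*
iteration 2: ...*..**..
iteration 3: ..****..*.
iteration 4: .*....****
iteration 5: .**..*....
iteration 6: *..****...

6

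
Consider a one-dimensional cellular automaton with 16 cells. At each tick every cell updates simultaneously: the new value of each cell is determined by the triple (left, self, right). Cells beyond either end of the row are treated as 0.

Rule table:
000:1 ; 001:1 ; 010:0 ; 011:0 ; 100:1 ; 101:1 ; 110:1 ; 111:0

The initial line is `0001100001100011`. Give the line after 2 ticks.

0011000011000110

1110111110111101
0011000011000110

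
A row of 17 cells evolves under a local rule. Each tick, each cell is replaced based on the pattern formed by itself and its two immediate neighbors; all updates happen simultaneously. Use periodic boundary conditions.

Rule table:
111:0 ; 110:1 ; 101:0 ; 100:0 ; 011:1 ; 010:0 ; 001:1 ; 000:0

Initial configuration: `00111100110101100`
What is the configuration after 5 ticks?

01100101110001100
11101001010011100
10100010000110101
10000100001110001
10001000011010011

10001000011010011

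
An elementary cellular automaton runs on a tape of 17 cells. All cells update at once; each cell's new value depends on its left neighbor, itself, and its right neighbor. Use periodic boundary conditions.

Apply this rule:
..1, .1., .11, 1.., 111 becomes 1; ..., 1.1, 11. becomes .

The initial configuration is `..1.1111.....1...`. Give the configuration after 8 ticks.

111.1111.111.111.

tick 1: .11.111.1...111..
tick 2: 11..11..11.111.1.
tick 3: 1.111.111..11..1.
tick 4: 1.11..11.111.111.
tick 5: 1.1.111..11..11..
tick 6: 1.1.11.111.111.11
tick 7: ..1.1..11..11..11
tick 8: 111.1111.111.111.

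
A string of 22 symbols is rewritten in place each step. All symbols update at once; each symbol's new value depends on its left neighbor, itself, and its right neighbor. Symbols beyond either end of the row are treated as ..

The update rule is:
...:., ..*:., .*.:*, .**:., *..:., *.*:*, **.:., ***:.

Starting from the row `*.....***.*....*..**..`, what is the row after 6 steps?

*........**....*......
*..............*......
*..............*......  (fixed point — unchanged through step 6)

*..............*......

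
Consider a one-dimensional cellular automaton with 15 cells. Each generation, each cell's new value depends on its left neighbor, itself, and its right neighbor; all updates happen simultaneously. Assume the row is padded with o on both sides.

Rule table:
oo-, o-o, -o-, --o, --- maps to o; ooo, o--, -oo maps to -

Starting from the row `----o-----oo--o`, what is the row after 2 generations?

o---oo---oooooo

generation 1: -oooo-oooo-o-o-
generation 2: o---oo---oooooo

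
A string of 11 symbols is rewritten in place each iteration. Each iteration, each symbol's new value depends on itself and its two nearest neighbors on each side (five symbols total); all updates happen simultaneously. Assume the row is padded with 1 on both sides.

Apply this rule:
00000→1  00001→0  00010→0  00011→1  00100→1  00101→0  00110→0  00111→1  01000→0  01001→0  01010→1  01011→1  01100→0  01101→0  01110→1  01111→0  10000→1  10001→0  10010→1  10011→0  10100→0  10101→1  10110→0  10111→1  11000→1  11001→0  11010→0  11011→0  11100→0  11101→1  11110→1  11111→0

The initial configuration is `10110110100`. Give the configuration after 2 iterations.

01111111101

10000000000
01111111101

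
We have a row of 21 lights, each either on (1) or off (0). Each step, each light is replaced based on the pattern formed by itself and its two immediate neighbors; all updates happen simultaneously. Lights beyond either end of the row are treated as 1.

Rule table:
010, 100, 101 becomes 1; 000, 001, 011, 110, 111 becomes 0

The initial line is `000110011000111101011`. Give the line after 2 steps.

010001100110000000010

step 1: 100001000100000011100
step 2: 010001100110000000010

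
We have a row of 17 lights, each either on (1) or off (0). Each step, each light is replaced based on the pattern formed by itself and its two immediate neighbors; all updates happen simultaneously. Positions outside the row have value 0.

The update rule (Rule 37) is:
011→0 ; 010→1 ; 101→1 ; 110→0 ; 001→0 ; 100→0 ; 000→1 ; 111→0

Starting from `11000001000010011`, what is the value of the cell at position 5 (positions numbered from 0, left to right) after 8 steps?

0

step 1: 00011101011010000
step 2: 11000011100110111
step 3: 00011000000001000
step 4: 11000011111101011
step 5: 00011000000011100
step 6: 11000011111000001
step 7: 00011000000011101
step 8: 11000011111000011
position 5 holds 0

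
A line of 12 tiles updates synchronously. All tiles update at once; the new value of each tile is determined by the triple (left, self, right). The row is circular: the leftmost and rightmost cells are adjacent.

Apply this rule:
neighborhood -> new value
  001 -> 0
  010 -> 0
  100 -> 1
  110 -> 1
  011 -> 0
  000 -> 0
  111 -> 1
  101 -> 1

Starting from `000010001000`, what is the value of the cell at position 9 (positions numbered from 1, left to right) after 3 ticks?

0

tick 1: 000001000100
tick 2: 000000100010
tick 3: 000000010001
position 9 holds 0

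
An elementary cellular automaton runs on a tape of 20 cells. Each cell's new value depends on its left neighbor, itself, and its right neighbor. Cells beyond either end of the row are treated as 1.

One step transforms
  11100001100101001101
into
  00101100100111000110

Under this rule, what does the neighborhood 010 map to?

At position 11 the neighborhood is 010; the next row has 1 there.

1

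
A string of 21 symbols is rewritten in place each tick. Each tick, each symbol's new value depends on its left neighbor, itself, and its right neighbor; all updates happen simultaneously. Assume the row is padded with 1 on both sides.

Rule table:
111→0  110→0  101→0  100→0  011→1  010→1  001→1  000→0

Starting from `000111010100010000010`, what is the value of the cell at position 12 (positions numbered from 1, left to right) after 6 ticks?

1

001100010100110000110
011000110101100001100
010001100101000011001
010011001101000110011
010110011001001100110
010100110011011001100
position 12 holds 1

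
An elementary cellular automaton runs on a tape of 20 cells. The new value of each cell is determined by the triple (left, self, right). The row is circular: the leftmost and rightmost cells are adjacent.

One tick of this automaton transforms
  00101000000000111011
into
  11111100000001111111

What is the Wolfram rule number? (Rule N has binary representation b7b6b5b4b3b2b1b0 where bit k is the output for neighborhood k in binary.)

position 15: 111 → 1  (bit 7 = 1)
position 16: 110 → 1  (bit 6 = 1)
position 3: 101 → 1  (bit 5 = 1)
position 0: 100 → 1  (bit 4 = 1)
position 14: 011 → 1  (bit 3 = 1)
position 2: 010 → 1  (bit 2 = 1)
position 1: 001 → 1  (bit 1 = 1)
position 6: 000 → 0  (bit 0 = 0)
bits b7..b0 = 11111110 = 254

254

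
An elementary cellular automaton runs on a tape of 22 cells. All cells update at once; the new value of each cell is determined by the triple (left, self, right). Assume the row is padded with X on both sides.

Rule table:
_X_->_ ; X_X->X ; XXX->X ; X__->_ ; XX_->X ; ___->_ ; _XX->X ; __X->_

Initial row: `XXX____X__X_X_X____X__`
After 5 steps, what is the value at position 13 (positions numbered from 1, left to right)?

XXX________X_X________
XXX_________X_________
XXX___________________
XXX___________________  (fixed point — unchanged through step 5)
position 13 holds _

_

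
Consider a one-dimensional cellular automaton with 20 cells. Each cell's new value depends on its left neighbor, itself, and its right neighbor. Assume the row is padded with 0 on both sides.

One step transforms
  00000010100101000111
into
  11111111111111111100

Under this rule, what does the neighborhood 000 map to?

1

At position 0 the neighborhood is 000; the next row has 1 there.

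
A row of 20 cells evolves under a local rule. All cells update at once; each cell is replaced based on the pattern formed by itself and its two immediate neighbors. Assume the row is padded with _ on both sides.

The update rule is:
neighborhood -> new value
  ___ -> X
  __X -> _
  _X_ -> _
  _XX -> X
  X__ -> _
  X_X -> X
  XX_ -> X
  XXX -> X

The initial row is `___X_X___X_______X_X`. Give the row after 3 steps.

XX_XXXXX__XXXXXX_XXX

XX__X__X___XXXXX__X_
XX_______X_XXXXX____
XX_XXXXX__XXXXXX_XXX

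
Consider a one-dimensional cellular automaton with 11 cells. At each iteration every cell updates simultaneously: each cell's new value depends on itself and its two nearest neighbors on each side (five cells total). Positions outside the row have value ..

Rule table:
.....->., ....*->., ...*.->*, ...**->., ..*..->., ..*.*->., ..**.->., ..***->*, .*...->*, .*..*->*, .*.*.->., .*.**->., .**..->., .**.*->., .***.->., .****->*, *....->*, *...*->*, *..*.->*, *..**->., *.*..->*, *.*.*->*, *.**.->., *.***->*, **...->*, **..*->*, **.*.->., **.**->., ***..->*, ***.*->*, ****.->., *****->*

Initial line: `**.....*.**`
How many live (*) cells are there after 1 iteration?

3

..**..*....
count of *: 3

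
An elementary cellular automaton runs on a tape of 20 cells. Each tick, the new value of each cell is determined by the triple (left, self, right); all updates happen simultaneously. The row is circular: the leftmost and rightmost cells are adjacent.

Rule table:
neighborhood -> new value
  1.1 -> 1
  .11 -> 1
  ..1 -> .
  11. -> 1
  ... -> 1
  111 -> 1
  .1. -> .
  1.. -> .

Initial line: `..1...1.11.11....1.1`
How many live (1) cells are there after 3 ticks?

tick 1: ....1..111111.11..1.
tick 2: 111....111111111....
tick 3: 111.11.111111111.11.
count of 1: 16

16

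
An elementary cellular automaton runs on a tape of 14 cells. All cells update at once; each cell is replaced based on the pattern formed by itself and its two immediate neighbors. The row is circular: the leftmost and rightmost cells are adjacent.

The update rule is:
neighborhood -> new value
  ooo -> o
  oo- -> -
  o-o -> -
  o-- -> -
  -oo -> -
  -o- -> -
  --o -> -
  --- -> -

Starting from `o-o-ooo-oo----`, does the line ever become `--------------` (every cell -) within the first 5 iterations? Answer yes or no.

yes

-----o--------
--------------
all cells are - at iteration 2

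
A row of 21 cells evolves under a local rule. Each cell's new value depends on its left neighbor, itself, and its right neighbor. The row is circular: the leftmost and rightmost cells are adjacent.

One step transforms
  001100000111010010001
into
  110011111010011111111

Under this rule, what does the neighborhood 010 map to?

At position 13 the neighborhood is 010; the next row has 1 there.

1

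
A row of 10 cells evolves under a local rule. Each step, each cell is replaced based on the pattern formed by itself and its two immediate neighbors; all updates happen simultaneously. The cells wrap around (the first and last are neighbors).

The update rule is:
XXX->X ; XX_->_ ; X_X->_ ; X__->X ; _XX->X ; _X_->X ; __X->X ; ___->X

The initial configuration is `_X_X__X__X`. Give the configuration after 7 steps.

step 1: _X_XXXXXXX
step 2: _X_XXXXXX_
step 3: XX_XXXXX_X
step 4: X__XXXX__X
step 5: _XXXXX_XXX
step 6: _XXXX__XX_
step 7: XXXX_XXX_X

XXXX_XXX_X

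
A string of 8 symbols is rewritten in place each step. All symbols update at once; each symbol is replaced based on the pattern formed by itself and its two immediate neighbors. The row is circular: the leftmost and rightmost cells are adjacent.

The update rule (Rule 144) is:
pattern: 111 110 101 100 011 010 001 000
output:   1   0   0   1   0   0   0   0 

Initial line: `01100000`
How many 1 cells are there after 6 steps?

step 1: 00010000
step 2: 00001000
step 3: 00000100
step 4: 00000010
step 5: 00000001
step 6: 10000000
count of 1: 1

1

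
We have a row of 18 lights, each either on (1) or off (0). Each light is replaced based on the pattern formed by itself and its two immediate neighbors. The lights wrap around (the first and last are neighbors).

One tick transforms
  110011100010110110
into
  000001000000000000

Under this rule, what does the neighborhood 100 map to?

At position 2 the neighborhood is 100; the next row has 0 there.

0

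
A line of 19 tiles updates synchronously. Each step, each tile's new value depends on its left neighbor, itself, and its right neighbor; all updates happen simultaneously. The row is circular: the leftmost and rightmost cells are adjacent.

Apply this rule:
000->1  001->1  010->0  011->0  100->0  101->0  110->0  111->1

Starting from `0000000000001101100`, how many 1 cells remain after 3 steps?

13

step 1: 1111111111110000001
step 2: 1111111111100111110
step 3: 0111111111001011100
count of 1: 13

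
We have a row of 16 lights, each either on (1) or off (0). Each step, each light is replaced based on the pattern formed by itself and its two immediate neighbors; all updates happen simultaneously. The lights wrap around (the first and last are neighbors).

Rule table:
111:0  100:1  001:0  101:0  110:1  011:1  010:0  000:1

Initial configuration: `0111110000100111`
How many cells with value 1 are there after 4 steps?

5

step 1: 0100011110010101
step 2: 0011010011000000
step 3: 1011001011111111
step 4: 1011100010000000
count of 1: 5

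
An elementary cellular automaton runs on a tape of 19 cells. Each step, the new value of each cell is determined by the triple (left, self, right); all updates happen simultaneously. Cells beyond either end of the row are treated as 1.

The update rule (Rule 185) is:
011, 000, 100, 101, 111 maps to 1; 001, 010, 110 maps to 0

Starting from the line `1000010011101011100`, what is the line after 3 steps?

0111001011010111010
1110100110101110101
1101010101011101011

1101010101011101011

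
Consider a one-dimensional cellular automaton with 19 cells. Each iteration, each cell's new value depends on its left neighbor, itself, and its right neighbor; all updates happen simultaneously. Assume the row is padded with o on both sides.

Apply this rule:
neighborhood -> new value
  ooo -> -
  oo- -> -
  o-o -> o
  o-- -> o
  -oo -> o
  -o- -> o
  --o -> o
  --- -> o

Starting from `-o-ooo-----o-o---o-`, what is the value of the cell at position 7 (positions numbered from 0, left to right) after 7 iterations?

-

iteration 1: oooo--ooooooooooooo
iteration 2: ----ooo------------
iteration 3: ooooo--oooooooooooo
iteration 4: -----ooo-----------
iteration 5: oooooo--ooooooooooo
iteration 6: ------ooo----------
iteration 7: ooooooo--oooooooooo
position 7 holds -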